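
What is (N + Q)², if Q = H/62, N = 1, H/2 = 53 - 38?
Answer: 2116/961 ≈ 2.2019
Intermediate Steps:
H = 30 (H = 2*(53 - 38) = 2*15 = 30)
Q = 15/31 (Q = 30/62 = 30*(1/62) = 15/31 ≈ 0.48387)
(N + Q)² = (1 + 15/31)² = (46/31)² = 2116/961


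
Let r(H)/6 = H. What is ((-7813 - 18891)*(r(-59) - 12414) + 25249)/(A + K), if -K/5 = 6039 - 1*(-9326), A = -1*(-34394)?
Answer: -340981921/42431 ≈ -8036.1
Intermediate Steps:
r(H) = 6*H
A = 34394
K = -76825 (K = -5*(6039 - 1*(-9326)) = -5*(6039 + 9326) = -5*15365 = -76825)
((-7813 - 18891)*(r(-59) - 12414) + 25249)/(A + K) = ((-7813 - 18891)*(6*(-59) - 12414) + 25249)/(34394 - 76825) = (-26704*(-354 - 12414) + 25249)/(-42431) = (-26704*(-12768) + 25249)*(-1/42431) = (340956672 + 25249)*(-1/42431) = 340981921*(-1/42431) = -340981921/42431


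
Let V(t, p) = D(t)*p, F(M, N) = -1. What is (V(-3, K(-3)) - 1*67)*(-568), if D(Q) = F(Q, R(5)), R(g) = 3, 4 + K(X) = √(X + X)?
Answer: 35784 + 568*I*√6 ≈ 35784.0 + 1391.3*I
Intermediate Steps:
K(X) = -4 + √2*√X (K(X) = -4 + √(X + X) = -4 + √(2*X) = -4 + √2*√X)
D(Q) = -1
V(t, p) = -p
(V(-3, K(-3)) - 1*67)*(-568) = (-(-4 + √2*√(-3)) - 1*67)*(-568) = (-(-4 + √2*(I*√3)) - 67)*(-568) = (-(-4 + I*√6) - 67)*(-568) = ((4 - I*√6) - 67)*(-568) = (-63 - I*√6)*(-568) = 35784 + 568*I*√6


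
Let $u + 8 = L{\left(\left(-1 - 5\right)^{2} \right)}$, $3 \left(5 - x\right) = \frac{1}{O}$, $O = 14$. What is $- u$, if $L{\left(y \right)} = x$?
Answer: $\frac{127}{42} \approx 3.0238$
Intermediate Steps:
$x = \frac{209}{42}$ ($x = 5 - \frac{1}{3 \cdot 14} = 5 - \frac{1}{42} = \frac{209}{42} \approx 4.9762$)
$L{\left(y \right)} = \frac{209}{42}$
$u = - \frac{127}{42}$ ($u = -8 + \frac{209}{42} = - \frac{127}{42} \approx -3.0238$)
$- u = \left(-1\right) \left(- \frac{127}{42}\right) = \frac{127}{42}$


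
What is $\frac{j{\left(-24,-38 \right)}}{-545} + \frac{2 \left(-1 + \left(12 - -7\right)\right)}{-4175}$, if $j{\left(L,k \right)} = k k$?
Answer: $- \frac{1209664}{455075} \approx -2.6582$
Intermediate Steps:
$j{\left(L,k \right)} = k^{2}$
$\frac{j{\left(-24,-38 \right)}}{-545} + \frac{2 \left(-1 + \left(12 - -7\right)\right)}{-4175} = \frac{\left(-38\right)^{2}}{-545} + \frac{2 \left(-1 + \left(12 - -7\right)\right)}{-4175} = 1444 \left(- \frac{1}{545}\right) + 2 \left(-1 + \left(12 + 7\right)\right) \left(- \frac{1}{4175}\right) = - \frac{1444}{545} + 2 \left(-1 + 19\right) \left(- \frac{1}{4175}\right) = - \frac{1444}{545} + 2 \cdot 18 \left(- \frac{1}{4175}\right) = - \frac{1444}{545} + 36 \left(- \frac{1}{4175}\right) = - \frac{1444}{545} - \frac{36}{4175} = - \frac{1209664}{455075}$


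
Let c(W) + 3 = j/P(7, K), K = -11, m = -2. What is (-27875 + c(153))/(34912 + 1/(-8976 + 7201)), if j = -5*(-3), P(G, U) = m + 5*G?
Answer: -544309075/681656789 ≈ -0.79851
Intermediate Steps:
P(G, U) = -2 + 5*G
j = 15
c(W) = -28/11 (c(W) = -3 + 15/(-2 + 5*7) = -3 + 15/(-2 + 35) = -3 + 15/33 = -3 + 15*(1/33) = -3 + 5/11 = -28/11)
(-27875 + c(153))/(34912 + 1/(-8976 + 7201)) = (-27875 - 28/11)/(34912 + 1/(-8976 + 7201)) = -306653/(11*(34912 + 1/(-1775))) = -306653/(11*(34912 - 1/1775)) = -306653/(11*61968799/1775) = -306653/11*1775/61968799 = -544309075/681656789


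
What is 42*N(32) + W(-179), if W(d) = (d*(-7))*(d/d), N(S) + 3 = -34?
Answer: -301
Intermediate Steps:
N(S) = -37 (N(S) = -3 - 34 = -37)
W(d) = -7*d (W(d) = -7*d*1 = -7*d)
42*N(32) + W(-179) = 42*(-37) - 7*(-179) = -1554 + 1253 = -301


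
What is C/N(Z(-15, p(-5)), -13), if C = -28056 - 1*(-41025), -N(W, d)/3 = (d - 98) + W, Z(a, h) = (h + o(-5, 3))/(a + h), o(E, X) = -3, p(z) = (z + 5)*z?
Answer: 21615/554 ≈ 39.016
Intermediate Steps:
p(z) = z*(5 + z) (p(z) = (5 + z)*z = z*(5 + z))
Z(a, h) = (-3 + h)/(a + h) (Z(a, h) = (h - 3)/(a + h) = (-3 + h)/(a + h))
N(W, d) = 294 - 3*W - 3*d (N(W, d) = -3*((d - 98) + W) = -3*((-98 + d) + W) = -3*(-98 + W + d) = 294 - 3*W - 3*d)
C = 12969 (C = -28056 + 41025 = 12969)
C/N(Z(-15, p(-5)), -13) = 12969/(294 - 3*(-3 - 5*(5 - 5))/(-15 - 5*(5 - 5)) - 3*(-13)) = 12969/(294 - 3*(-3 - 5*0)/(-15 - 5*0) + 39) = 12969/(294 - 3*(-3 + 0)/(-15 + 0) + 39) = 12969/(294 - 3*(-3)/(-15) + 39) = 12969/(294 - (-1)*(-3)/5 + 39) = 12969/(294 - 3*1/5 + 39) = 12969/(294 - 3/5 + 39) = 12969/(1662/5) = 12969*(5/1662) = 21615/554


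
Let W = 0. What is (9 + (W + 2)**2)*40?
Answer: 520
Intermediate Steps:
(9 + (W + 2)**2)*40 = (9 + (0 + 2)**2)*40 = (9 + 2**2)*40 = (9 + 4)*40 = 13*40 = 520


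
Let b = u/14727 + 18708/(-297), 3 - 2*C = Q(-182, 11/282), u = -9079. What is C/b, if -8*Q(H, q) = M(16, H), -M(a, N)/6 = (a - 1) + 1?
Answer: 4373919/61824262 ≈ 0.070748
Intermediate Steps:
M(a, N) = -6*a (M(a, N) = -6*((a - 1) + 1) = -6*((-1 + a) + 1) = -6*a)
Q(H, q) = 12 (Q(H, q) = -(-3)*16/4 = -1/8*(-96) = 12)
C = -9/2 (C = 3/2 - 1/2*12 = 3/2 - 6 = -9/2 ≈ -4.5000)
b = -30912131/485991 (b = -9079/14727 + 18708/(-297) = -9079*1/14727 + 18708*(-1/297) = -9079/14727 - 6236/99 = -30912131/485991 ≈ -63.606)
C/b = -9/(2*(-30912131/485991)) = -9/2*(-485991/30912131) = 4373919/61824262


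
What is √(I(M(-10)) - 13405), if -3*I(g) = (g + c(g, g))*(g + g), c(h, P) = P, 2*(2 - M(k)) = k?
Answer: I*√121233/3 ≈ 116.06*I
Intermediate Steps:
M(k) = 2 - k/2
I(g) = -4*g²/3 (I(g) = -(g + g)*(g + g)/3 = -2*g*2*g/3 = -4*g²/3)
√(I(M(-10)) - 13405) = √(-4*(2 - ½*(-10))²/3 - 13405) = √(-4*(2 + 5)²/3 - 13405) = √(-4/3*7² - 13405) = √(-4/3*49 - 13405) = √(-196/3 - 13405) = √(-40411/3) = I*√121233/3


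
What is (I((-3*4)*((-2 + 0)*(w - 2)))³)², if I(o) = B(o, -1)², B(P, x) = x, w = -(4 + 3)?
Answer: 1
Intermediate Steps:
w = -7 (w = -1*7 = -7)
I(o) = 1 (I(o) = (-1)² = 1)
(I((-3*4)*((-2 + 0)*(w - 2)))³)² = (1³)² = 1² = 1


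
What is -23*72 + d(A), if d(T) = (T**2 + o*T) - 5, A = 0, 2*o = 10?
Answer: -1661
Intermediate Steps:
o = 5 (o = (1/2)*10 = 5)
d(T) = -5 + T**2 + 5*T (d(T) = (T**2 + 5*T) - 5 = -5 + T**2 + 5*T)
-23*72 + d(A) = -23*72 + (-5 + 0**2 + 5*0) = -1656 + (-5 + 0 + 0) = -1656 - 5 = -1661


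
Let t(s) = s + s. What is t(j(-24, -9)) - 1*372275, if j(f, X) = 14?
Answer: -372247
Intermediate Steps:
t(s) = 2*s
t(j(-24, -9)) - 1*372275 = 2*14 - 1*372275 = 28 - 372275 = -372247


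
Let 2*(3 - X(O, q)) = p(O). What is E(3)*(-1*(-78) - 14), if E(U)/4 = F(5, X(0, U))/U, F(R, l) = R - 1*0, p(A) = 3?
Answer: 1280/3 ≈ 426.67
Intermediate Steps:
X(O, q) = 3/2 (X(O, q) = 3 - 1/2*3 = 3 - 3/2 = 3/2)
F(R, l) = R (F(R, l) = R + 0 = R)
E(U) = 20/U (E(U) = 4*(5/U) = 20/U)
E(3)*(-1*(-78) - 14) = (20/3)*(-1*(-78) - 14) = (20*(1/3))*(78 - 14) = (20/3)*64 = 1280/3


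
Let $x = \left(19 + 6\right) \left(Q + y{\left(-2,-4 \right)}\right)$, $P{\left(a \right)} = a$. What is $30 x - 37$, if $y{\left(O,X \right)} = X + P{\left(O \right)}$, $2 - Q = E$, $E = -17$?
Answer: $9713$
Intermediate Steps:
$Q = 19$ ($Q = 2 - -17 = 2 + 17 = 19$)
$y{\left(O,X \right)} = O + X$ ($y{\left(O,X \right)} = X + O = O + X$)
$x = 325$ ($x = \left(19 + 6\right) \left(19 - 6\right) = 25 \left(19 - 6\right) = 25 \cdot 13 = 325$)
$30 x - 37 = 30 \cdot 325 - 37 = 9750 - 37 = 9713$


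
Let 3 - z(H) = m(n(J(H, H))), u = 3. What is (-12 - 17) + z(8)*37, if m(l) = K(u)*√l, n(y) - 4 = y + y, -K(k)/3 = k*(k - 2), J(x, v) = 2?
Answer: 82 + 666*√2 ≈ 1023.9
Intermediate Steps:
K(k) = -3*k*(-2 + k) (K(k) = -3*k*(k - 2) = -3*k*(-2 + k))
n(y) = 4 + 2*y (n(y) = 4 + (y + y) = 4 + 2*y)
m(l) = -9*√l (m(l) = (3*3*(2 - 1*3))*√l = (3*3*(2 - 3))*√l = (3*3*(-1))*√l = -9*√l)
z(H) = 3 + 18*√2 (z(H) = 3 - (-9)*√(4 + 2*2) = 3 - (-9)*√(4 + 4) = 3 - (-9)*√8 = 3 - (-9)*2*√2 = 3 - (-18)*√2 = 3 + 18*√2)
(-12 - 17) + z(8)*37 = (-12 - 17) + (3 + 18*√2)*37 = -29 + (111 + 666*√2) = 82 + 666*√2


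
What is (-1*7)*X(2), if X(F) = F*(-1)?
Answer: 14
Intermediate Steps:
X(F) = -F
(-1*7)*X(2) = (-1*7)*(-1*2) = -7*(-2) = 14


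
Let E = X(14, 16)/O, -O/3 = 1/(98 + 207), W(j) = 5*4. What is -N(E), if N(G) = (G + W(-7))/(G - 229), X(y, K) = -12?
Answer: -1240/991 ≈ -1.2513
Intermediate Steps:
W(j) = 20
O = -3/305 (O = -3/(98 + 207) = -3/305 ≈ -0.0098361)
E = 1220 (E = -12/(-3/305) = -12*(-305/3) = 1220)
N(G) = (20 + G)/(-229 + G) (N(G) = (G + 20)/(G - 229) = (20 + G)/(-229 + G))
-N(E) = -(20 + 1220)/(-229 + 1220) = -1240/991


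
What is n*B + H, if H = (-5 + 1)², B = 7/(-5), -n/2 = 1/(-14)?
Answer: 79/5 ≈ 15.800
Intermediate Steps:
n = ⅐ (n = -2/(-14) = -2*(-1/14) = ⅐ ≈ 0.14286)
B = -7/5 (B = 7*(-⅕) = -7/5 ≈ -1.4000)
H = 16 (H = (-4)² = 16)
n*B + H = (⅐)*(-7/5) + 16 = -⅕ + 16 = 79/5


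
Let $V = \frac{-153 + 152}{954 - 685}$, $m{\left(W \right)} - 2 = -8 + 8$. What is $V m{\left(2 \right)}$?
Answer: $- \frac{2}{269} \approx -0.0074349$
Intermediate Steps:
$m{\left(W \right)} = 2$ ($m{\left(W \right)} = 2 + \left(-8 + 8\right) = 2 + 0 = 2$)
$V = - \frac{1}{269} \approx -0.0037175$
$V m{\left(2 \right)} = \left(- \frac{1}{269}\right) 2 = - \frac{2}{269}$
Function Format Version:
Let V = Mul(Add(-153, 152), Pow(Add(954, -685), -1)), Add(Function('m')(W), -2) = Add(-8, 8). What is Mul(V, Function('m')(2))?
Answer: Rational(-2, 269) ≈ -0.0074349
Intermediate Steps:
Function('m')(W) = 2 (Function('m')(W) = Add(2, Add(-8, 8)) = Add(2, 0) = 2)
V = Rational(-1, 269) (V = Mul(-1, Pow(269, -1)) = Mul(-1, Rational(1, 269)) = Rational(-1, 269) ≈ -0.0037175)
Mul(V, Function('m')(2)) = Mul(Rational(-1, 269), 2) = Rational(-2, 269)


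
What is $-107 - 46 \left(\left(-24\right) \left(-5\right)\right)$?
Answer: $-5627$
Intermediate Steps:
$-107 - 46 \left(\left(-24\right) \left(-5\right)\right) = -107 - 5520 = -5627$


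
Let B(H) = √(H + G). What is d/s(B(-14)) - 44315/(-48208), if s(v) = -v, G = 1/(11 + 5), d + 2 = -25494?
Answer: 44315/48208 - 101984*I*√223/223 ≈ 0.91925 - 6829.4*I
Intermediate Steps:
d = -25496 (d = -2 - 25494 = -25496)
G = 1/16 ≈ 0.062500
B(H) = √(1/16 + H) (B(H) = √(H + 1/16) = √(1/16 + H))
d/s(B(-14)) - 44315/(-48208) = -25496*(-4/√(1 + 16*(-14))) - 44315/(-48208) = -25496*(-4/√(1 - 224)) - 44315*(-1/48208) = -25496*4*I*√223/223 + 44315/48208 = -101984*I*√223/223 + 44315/48208 = 44315/48208 - 101984*I*√223/223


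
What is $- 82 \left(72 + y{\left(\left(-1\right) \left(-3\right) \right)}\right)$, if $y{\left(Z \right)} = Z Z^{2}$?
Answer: $-8118$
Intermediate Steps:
$y{\left(Z \right)} = Z^{3}$
$- 82 \left(72 + y{\left(\left(-1\right) \left(-3\right) \right)}\right) = - 82 \left(72 + \left(\left(-1\right) \left(-3\right)\right)^{3}\right) = - 82 \left(72 + 3^{3}\right) = - 82 \left(72 + 27\right) = \left(-82\right) 99 = -8118$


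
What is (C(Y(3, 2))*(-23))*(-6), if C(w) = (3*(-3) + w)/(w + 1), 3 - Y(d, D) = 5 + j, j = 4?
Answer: 414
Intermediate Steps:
Y(d, D) = -6 (Y(d, D) = 3 - (5 + 4) = 3 - 1*9 = 3 - 9 = -6)
C(w) = (-9 + w)/(1 + w)
(C(Y(3, 2))*(-23))*(-6) = (((-9 - 6)/(1 - 6))*(-23))*(-6) = ((-15/(-5))*(-23))*(-6) = (-1/5*(-15)*(-23))*(-6) = (3*(-23))*(-6) = -69*(-6) = 414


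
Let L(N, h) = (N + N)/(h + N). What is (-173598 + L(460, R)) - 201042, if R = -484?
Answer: -1124035/3 ≈ -3.7468e+5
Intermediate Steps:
L(N, h) = 2*N/(N + h) (L(N, h) = (2*N)/(N + h) = 2*N/(N + h))
(-173598 + L(460, R)) - 201042 = (-173598 + 2*460/(460 - 484)) - 201042 = (-173598 + 2*460/(-24)) - 201042 = (-173598 + 2*460*(-1/24)) - 201042 = (-173598 - 115/3) - 201042 = -520909/3 - 201042 = -1124035/3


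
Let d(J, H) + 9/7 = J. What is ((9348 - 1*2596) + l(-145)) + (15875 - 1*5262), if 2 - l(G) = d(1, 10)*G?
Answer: 121279/7 ≈ 17326.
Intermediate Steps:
d(J, H) = -9/7 + J
l(G) = 2 + 2*G/7 (l(G) = 2 - (-9/7 + 1)*G = 2 - (-2)*G/7 = 2 + 2*G/7)
((9348 - 1*2596) + l(-145)) + (15875 - 1*5262) = ((9348 - 1*2596) + (2 + (2/7)*(-145))) + (15875 - 1*5262) = ((9348 - 2596) + (2 - 290/7)) + (15875 - 5262) = (6752 - 276/7) + 10613 = 46988/7 + 10613 = 121279/7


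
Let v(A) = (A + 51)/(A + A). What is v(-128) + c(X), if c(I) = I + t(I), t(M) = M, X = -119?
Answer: -60851/256 ≈ -237.70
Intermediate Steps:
v(A) = (51 + A)/(2*A) (v(A) = (51 + A)/((2*A)) = (51 + A)*(1/(2*A)) = (51 + A)/(2*A))
c(I) = 2*I (c(I) = I + I = 2*I)
v(-128) + c(X) = (½)*(51 - 128)/(-128) + 2*(-119) = (½)*(-1/128)*(-77) - 238 = 77/256 - 238 = -60851/256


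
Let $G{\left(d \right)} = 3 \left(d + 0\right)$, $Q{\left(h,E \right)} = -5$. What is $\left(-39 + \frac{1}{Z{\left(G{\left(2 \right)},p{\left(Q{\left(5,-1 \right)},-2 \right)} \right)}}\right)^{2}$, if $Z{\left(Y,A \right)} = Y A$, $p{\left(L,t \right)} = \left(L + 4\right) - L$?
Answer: $\frac{874225}{576} \approx 1517.8$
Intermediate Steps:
$G{\left(d \right)} = 3 d$
$p{\left(L,t \right)} = 4$ ($p{\left(L,t \right)} = \left(4 + L\right) - L = 4$)
$Z{\left(Y,A \right)} = A Y$
$\left(-39 + \frac{1}{Z{\left(G{\left(2 \right)},p{\left(Q{\left(5,-1 \right)},-2 \right)} \right)}}\right)^{2} = \left(-39 + \frac{1}{4 \cdot 3 \cdot 2}\right)^{2} = \left(-39 + \frac{1}{4 \cdot 6}\right)^{2} = \left(-39 + \frac{1}{24}\right)^{2} = \left(- \frac{935}{24}\right)^{2} = \frac{874225}{576}$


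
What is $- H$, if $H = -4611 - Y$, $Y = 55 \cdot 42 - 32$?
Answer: $6889$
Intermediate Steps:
$Y = 2278$ ($Y = 2310 - 32 = 2278$)
$H = -6889$ ($H = -4611 - 2278 = -6889$)
$- H = \left(-1\right) \left(-6889\right) = 6889$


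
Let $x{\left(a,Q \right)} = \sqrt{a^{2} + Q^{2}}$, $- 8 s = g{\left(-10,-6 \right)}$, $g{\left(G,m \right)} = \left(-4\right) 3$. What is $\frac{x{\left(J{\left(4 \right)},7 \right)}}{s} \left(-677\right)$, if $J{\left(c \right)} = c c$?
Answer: $- \frac{1354 \sqrt{305}}{3} \approx -7882.2$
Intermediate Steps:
$g{\left(G,m \right)} = -12$
$s = \frac{3}{2}$ ($s = \left(- \frac{1}{8}\right) \left(-12\right) = \frac{3}{2} \approx 1.5$)
$J{\left(c \right)} = c^{2}$
$x{\left(a,Q \right)} = \sqrt{Q^{2} + a^{2}}$
$\frac{x{\left(J{\left(4 \right)},7 \right)}}{s} \left(-677\right) = \frac{\sqrt{7^{2} + \left(4^{2}\right)^{2}}}{\frac{3}{2}} \left(-677\right) = \sqrt{49 + 16^{2}} \cdot \frac{2}{3} \left(-677\right) = \sqrt{49 + 256} \cdot \frac{2}{3} \left(-677\right) = \sqrt{305} \cdot \frac{2}{3} \left(-677\right) = \frac{2 \sqrt{305}}{3} \left(-677\right) = - \frac{1354 \sqrt{305}}{3}$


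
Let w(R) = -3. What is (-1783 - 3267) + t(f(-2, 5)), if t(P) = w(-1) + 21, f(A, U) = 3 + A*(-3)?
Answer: -5032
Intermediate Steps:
f(A, U) = 3 - 3*A
t(P) = 18 (t(P) = -3 + 21 = 18)
(-1783 - 3267) + t(f(-2, 5)) = (-1783 - 3267) + 18 = -5050 + 18 = -5032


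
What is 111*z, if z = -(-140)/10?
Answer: 1554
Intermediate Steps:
z = 14 (z = -(-140)/10 = -7*(-2) = 14)
111*z = 111*14 = 1554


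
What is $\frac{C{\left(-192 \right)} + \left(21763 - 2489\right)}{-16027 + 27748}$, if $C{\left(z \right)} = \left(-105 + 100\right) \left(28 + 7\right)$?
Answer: $\frac{19099}{11721} \approx 1.6295$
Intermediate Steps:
$C{\left(z \right)} = -175$ ($C{\left(z \right)} = \left(-5\right) 35 = -175$)
$\frac{C{\left(-192 \right)} + \left(21763 - 2489\right)}{-16027 + 27748} = \frac{-175 + \left(21763 - 2489\right)}{-16027 + 27748} = \frac{-175 + \left(21763 - 2489\right)}{11721} = \left(-175 + 19274\right) \frac{1}{11721} = 19099 \cdot \frac{1}{11721} = \frac{19099}{11721}$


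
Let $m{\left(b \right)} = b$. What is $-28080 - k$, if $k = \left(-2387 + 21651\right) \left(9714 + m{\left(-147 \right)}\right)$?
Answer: $-184326768$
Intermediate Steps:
$k = 184298688$ ($k = \left(-2387 + 21651\right) \left(9714 - 147\right) = 19264 \cdot 9567 = 184298688$)
$-28080 - k = -28080 - 184298688 = -184326768$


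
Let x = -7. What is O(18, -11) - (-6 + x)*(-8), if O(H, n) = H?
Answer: -86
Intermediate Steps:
O(18, -11) - (-6 + x)*(-8) = 18 - (-6 - 7)*(-8) = 18 - (-13)*(-8) = 18 - 1*104 = 18 - 104 = -86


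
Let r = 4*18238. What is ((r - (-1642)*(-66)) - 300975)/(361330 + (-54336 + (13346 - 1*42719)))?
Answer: -336395/277621 ≈ -1.2117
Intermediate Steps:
r = 72952
((r - (-1642)*(-66)) - 300975)/(361330 + (-54336 + (13346 - 1*42719))) = ((72952 - (-1642)*(-66)) - 300975)/(361330 + (-54336 + (13346 - 1*42719))) = ((72952 - 1*108372) - 300975)/(361330 + (-54336 + (13346 - 42719))) = ((72952 - 108372) - 300975)/(361330 + (-54336 - 29373)) = (-35420 - 300975)/(361330 - 83709) = -336395/277621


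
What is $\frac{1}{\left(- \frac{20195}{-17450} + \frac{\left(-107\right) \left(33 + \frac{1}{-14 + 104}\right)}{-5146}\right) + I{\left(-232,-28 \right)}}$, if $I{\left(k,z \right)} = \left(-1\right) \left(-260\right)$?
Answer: $\frac{161635860}{42323331899} \approx 0.0038191$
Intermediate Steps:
$I{\left(k,z \right)} = 260$
$\frac{1}{\left(- \frac{20195}{-17450} + \frac{\left(-107\right) \left(33 + \frac{1}{-14 + 104}\right)}{-5146}\right) + I{\left(-232,-28 \right)}} = \frac{1}{\left(- \frac{20195}{-17450} + \frac{\left(-107\right) \left(33 + \frac{1}{-14 + 104}\right)}{-5146}\right) + 260} = \frac{1}{\left(\left(-20195\right) \left(- \frac{1}{17450}\right) + - 107 \left(33 + \frac{1}{90}\right) \left(- \frac{1}{5146}\right)\right) + 260} = \frac{1}{\left(\frac{4039}{3490} + - 107 \left(33 + \frac{1}{90}\right) \left(- \frac{1}{5146}\right)\right) + 260} = \frac{1}{\left(\frac{4039}{3490} + \left(-107\right) \frac{2971}{90} \left(- \frac{1}{5146}\right)\right) + 260} = \frac{1}{\left(\frac{4039}{3490} - - \frac{317897}{463140}\right) + 260} = \frac{1}{\left(\frac{4039}{3490} + \frac{317897}{463140}\right) + 260} = \frac{1}{\frac{298008299}{161635860} + 260} = \frac{1}{\frac{42323331899}{161635860}} = \frac{161635860}{42323331899}$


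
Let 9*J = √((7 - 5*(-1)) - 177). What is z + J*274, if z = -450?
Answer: -450 + 274*I*√165/9 ≈ -450.0 + 391.07*I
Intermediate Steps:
J = I*√165/9 (J = √((7 - 5*(-1)) - 177)/9 = √((7 + 5) - 177)/9 = √(12 - 177)/9 = √(-165)/9 = (I*√165)/9 = I*√165/9 ≈ 1.4272*I)
z + J*274 = -450 + (I*√165/9)*274 = -450 + 274*I*√165/9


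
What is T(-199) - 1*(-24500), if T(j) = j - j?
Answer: 24500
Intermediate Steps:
T(j) = 0
T(-199) - 1*(-24500) = 0 - 1*(-24500) = 0 + 24500 = 24500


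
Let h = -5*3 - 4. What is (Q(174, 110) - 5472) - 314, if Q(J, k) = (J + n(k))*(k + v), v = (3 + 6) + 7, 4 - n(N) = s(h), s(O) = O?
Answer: 19036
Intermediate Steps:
h = -19 (h = -15 - 4 = -19)
n(N) = 23 (n(N) = 4 - 1*(-19) = 4 + 19 = 23)
v = 16 (v = 9 + 7 = 16)
Q(J, k) = (16 + k)*(23 + J) (Q(J, k) = (J + 23)*(k + 16) = (23 + J)*(16 + k) = (16 + k)*(23 + J))
(Q(174, 110) - 5472) - 314 = ((368 + 16*174 + 23*110 + 174*110) - 5472) - 314 = ((368 + 2784 + 2530 + 19140) - 5472) - 314 = (24822 - 5472) - 314 = 19350 - 314 = 19036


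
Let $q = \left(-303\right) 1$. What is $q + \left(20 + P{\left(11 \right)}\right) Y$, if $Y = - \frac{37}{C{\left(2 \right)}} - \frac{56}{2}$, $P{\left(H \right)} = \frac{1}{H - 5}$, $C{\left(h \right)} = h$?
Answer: $- \frac{4963}{4} \approx -1240.8$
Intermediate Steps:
$q = -303$
$P{\left(H \right)} = \frac{1}{-5 + H}$
$Y = - \frac{93}{2}$ ($Y = - \frac{37}{2} - \frac{56}{2} = \left(-37\right) \frac{1}{2} - 28 = - \frac{37}{2} - 28 = - \frac{93}{2} \approx -46.5$)
$q + \left(20 + P{\left(11 \right)}\right) Y = -303 + \left(20 + \frac{1}{-5 + 11}\right) \left(- \frac{93}{2}\right) = -303 + \left(20 + \frac{1}{6}\right) \left(- \frac{93}{2}\right) = -303 + \frac{121}{6} \left(- \frac{93}{2}\right) = -303 - \frac{3751}{4} = - \frac{4963}{4}$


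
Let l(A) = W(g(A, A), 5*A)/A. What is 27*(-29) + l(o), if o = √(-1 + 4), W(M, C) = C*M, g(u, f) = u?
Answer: -783 + 5*√3 ≈ -774.34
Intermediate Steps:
o = √3 ≈ 1.7320
l(A) = 5*A (l(A) = ((5*A)*A)/A = (5*A²)/A = 5*A)
27*(-29) + l(o) = 27*(-29) + 5*√3 = -783 + 5*√3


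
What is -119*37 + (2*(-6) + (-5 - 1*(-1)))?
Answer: -4419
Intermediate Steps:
-119*37 + (2*(-6) + (-5 - 1*(-1))) = -4403 + (-12 + (-5 + 1)) = -4403 + (-12 - 4) = -4403 - 16 = -4419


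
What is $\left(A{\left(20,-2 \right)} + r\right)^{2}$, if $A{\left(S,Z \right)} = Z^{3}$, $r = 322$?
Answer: $98596$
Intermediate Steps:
$\left(A{\left(20,-2 \right)} + r\right)^{2} = \left(\left(-2\right)^{3} + 322\right)^{2} = \left(-8 + 322\right)^{2} = 314^{2} = 98596$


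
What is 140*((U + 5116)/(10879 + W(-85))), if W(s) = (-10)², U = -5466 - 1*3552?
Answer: -546280/10979 ≈ -49.757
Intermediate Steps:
U = -9018 (U = -5466 - 3552 = -9018)
W(s) = 100
140*((U + 5116)/(10879 + W(-85))) = 140*((-9018 + 5116)/(10879 + 100)) = 140*(-3902/10979) = -546280/10979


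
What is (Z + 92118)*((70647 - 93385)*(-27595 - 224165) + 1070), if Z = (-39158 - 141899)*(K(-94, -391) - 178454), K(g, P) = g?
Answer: 185059174555747212300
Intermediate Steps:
Z = 32327365236 (Z = (-39158 - 141899)*(-94 - 178454) = -181057*(-178548) = 32327365236)
(Z + 92118)*((70647 - 93385)*(-27595 - 224165) + 1070) = (32327365236 + 92118)*((70647 - 93385)*(-27595 - 224165) + 1070) = 32327457354*(-22738*(-251760) + 1070) = 32327457354*(5724518880 + 1070) = 32327457354*5724519950 = 185059174555747212300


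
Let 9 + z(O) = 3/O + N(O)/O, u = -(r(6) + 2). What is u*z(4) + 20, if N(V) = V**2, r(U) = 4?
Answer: 91/2 ≈ 45.500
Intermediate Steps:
u = -6 (u = -(4 + 2) = -1*6 = -6)
z(O) = -9 + O + 3/O (z(O) = -9 + (3/O + O**2/O) = -9 + (3/O + O) = -9 + (O + 3/O) = -9 + O + 3/O)
u*z(4) + 20 = -6*(-9 + 4 + 3/4) + 20 = -6*(-17/4) + 20 = 51/2 + 20 = 91/2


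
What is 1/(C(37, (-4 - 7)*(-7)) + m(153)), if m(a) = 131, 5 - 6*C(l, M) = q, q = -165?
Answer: 3/478 ≈ 0.0062762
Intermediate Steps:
C(l, M) = 85/3 (C(l, M) = 5/6 - 1/6*(-165) = 5/6 + 55/2 = 85/3)
1/(C(37, (-4 - 7)*(-7)) + m(153)) = 1/(85/3 + 131) = 1/(478/3) = 3/478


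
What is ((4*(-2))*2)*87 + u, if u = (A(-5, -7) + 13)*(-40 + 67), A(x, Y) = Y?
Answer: -1230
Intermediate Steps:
u = 162 (u = (-7 + 13)*(-40 + 67) = 6*27 = 162)
((4*(-2))*2)*87 + u = ((4*(-2))*2)*87 + 162 = -8*2*87 + 162 = -16*87 + 162 = -1392 + 162 = -1230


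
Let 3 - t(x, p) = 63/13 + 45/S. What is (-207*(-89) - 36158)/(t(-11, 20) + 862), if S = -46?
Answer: -10605530/514957 ≈ -20.595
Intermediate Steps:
t(x, p) = -519/598 (t(x, p) = 3 - (63/13 + 45/(-46)) = 3 - (63*(1/13) + 45*(-1/46)) = 3 - (63/13 - 45/46) = 3 - 1*2313/598 = 3 - 2313/598 = -519/598)
(-207*(-89) - 36158)/(t(-11, 20) + 862) = (-207*(-89) - 36158)/(-519/598 + 862) = (18423 - 36158)/(514957/598) = -17735*598/514957 = -10605530/514957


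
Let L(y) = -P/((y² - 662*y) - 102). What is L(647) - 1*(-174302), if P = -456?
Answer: 569793086/3269 ≈ 1.7430e+5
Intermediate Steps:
L(y) = 456/(-102 + y² - 662*y) (L(y) = -(-456)/((y² - 662*y) - 102) = -(-456)/(-102 + y² - 662*y) = 456/(-102 + y² - 662*y))
L(647) - 1*(-174302) = 456/(-102 + 647² - 662*647) - 1*(-174302) = 456/(-102 + 418609 - 428314) + 174302 = 456/(-9807) + 174302 = 456*(-1/9807) + 174302 = -152/3269 + 174302 = 569793086/3269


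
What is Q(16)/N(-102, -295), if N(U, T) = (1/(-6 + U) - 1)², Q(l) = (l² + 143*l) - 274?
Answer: 26477280/11881 ≈ 2228.5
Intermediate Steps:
Q(l) = -274 + l² + 143*l
N(U, T) = (-1 + 1/(-6 + U))²
Q(16)/N(-102, -295) = (-274 + 16² + 143*16)/(((-7 - 102)²/(-6 - 102)²)) = (-274 + 256 + 2288)/(((-109)²/(-108)²)) = 2270/((11881*(1/11664))) = 2270/(11881/11664) = 2270*(11664/11881) = 26477280/11881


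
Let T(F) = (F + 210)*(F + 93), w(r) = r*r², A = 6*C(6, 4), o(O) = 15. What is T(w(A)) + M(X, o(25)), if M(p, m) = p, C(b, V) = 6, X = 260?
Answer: 2190938894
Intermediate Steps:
A = 36 (A = 6*6 = 36)
w(r) = r³
T(F) = (93 + F)*(210 + F) (T(F) = (210 + F)*(93 + F) = (93 + F)*(210 + F))
T(w(A)) + M(X, o(25)) = (19530 + (36³)² + 303*36³) + 260 = (19530 + 46656² + 303*46656) + 260 = (19530 + 2176782336 + 14136768) + 260 = 2190938634 + 260 = 2190938894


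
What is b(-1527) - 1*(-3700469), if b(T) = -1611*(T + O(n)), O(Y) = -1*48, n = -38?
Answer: 6237794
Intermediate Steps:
O(Y) = -48
b(T) = 77328 - 1611*T (b(T) = -1611*(T - 48) = -1611*(-48 + T) = 77328 - 1611*T)
b(-1527) - 1*(-3700469) = (77328 - 1611*(-1527)) - 1*(-3700469) = (77328 + 2459997) + 3700469 = 2537325 + 3700469 = 6237794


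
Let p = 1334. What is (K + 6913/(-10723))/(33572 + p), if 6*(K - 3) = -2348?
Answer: -6256517/561445557 ≈ -0.011144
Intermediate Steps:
K = -1165/3 (K = 3 + (⅙)*(-2348) = 3 - 1174/3 = -1165/3 ≈ -388.33)
(K + 6913/(-10723))/(33572 + p) = (-1165/3 + 6913/(-10723))/(33572 + 1334) = (-1165/3 + 6913*(-1/10723))/34906 = (-1165/3 - 6913/10723)*(1/34906) = -12513034/32169*1/34906 = -6256517/561445557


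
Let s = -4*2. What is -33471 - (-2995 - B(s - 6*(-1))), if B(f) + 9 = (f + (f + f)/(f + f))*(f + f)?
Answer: -30481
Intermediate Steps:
s = -8
B(f) = -9 + 2*f*(1 + f) (B(f) = -9 + (f + (f + f)/(f + f))*(f + f) = -9 + (f + (2*f)/((2*f)))*(2*f) = -9 + (f + (2*f)*(1/(2*f)))*(2*f) = -9 + (f + 1)*(2*f) = -9 + (1 + f)*(2*f) = -9 + 2*f*(1 + f))
-33471 - (-2995 - B(s - 6*(-1))) = -33471 - (-2995 - (-9 + 2*(-8 - 6*(-1)) + 2*(-8 - 6*(-1))²)) = -33471 - (-2995 - (-9 + 2*(-8 + 6) + 2*(-8 + 6)²)) = -33471 - (-2995 - (-9 + 2*(-2) + 2*(-2)²)) = -33471 - (-2995 - (-9 - 4 + 2*4)) = -33471 - (-2995 - (-9 - 4 + 8)) = -33471 - (-2995 - 1*(-5)) = -33471 - (-2995 + 5) = -33471 - 1*(-2990) = -33471 + 2990 = -30481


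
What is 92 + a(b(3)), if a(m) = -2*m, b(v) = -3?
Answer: 98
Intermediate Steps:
92 + a(b(3)) = 92 - 2*(-3) = 92 + 6 = 98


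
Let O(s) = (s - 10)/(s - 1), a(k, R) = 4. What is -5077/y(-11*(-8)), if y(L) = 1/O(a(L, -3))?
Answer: 10154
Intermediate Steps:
O(s) = (-10 + s)/(-1 + s)
y(L) = -½ (y(L) = 1/((-10 + 4)/(-1 + 4)) = 1/(-6/3) = 1/((⅓)*(-6)) = 1/(-2) = -½)
-5077/y(-11*(-8)) = -5077/(-½) = -5077*(-2) = 10154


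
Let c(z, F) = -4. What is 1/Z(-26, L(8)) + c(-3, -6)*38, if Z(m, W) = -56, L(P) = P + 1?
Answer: -8513/56 ≈ -152.02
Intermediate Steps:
L(P) = 1 + P
1/Z(-26, L(8)) + c(-3, -6)*38 = 1/(-56) - 4*38 = -1/56 - 152 = -8513/56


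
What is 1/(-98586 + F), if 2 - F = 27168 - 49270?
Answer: -1/76482 ≈ -1.3075e-5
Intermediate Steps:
F = 22104 (F = 2 - (27168 - 49270) = 2 - 1*(-22102) = 2 + 22102 = 22104)
1/(-98586 + F) = 1/(-98586 + 22104) = 1/(-76482) = -1/76482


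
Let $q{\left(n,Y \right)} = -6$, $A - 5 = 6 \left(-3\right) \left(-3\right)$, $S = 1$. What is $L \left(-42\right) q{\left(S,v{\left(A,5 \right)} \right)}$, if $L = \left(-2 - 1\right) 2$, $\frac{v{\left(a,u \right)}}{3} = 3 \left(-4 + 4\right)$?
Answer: $-1512$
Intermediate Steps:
$A = 59$ ($A = 5 + 6 \left(-3\right) \left(-3\right) = 5 - -54 = 5 + 54 = 59$)
$v{\left(a,u \right)} = 0$ ($v{\left(a,u \right)} = 3 \cdot 3 \left(-4 + 4\right) = 3 \cdot 3 \cdot 0 = 3 \cdot 0 = 0$)
$L = -6$ ($L = \left(-3\right) 2 = -6$)
$L \left(-42\right) q{\left(S,v{\left(A,5 \right)} \right)} = \left(-6\right) \left(-42\right) \left(-6\right) = 252 \left(-6\right) = -1512$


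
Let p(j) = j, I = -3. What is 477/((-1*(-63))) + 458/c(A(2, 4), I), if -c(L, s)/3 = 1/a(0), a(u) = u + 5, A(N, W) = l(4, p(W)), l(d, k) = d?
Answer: -15871/21 ≈ -755.76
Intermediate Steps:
A(N, W) = 4
a(u) = 5 + u
c(L, s) = -⅗ (c(L, s) = -3/(5 + 0) = -3/5 = -3*⅕ = -⅗)
477/((-1*(-63))) + 458/c(A(2, 4), I) = 477/((-1*(-63))) + 458/(-⅗) = 477/63 + 458*(-5/3) = 477*(1/63) - 2290/3 = 53/7 - 2290/3 = -15871/21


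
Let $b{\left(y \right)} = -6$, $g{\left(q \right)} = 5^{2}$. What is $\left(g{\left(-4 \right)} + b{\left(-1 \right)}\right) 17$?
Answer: $323$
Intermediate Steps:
$g{\left(q \right)} = 25$
$\left(g{\left(-4 \right)} + b{\left(-1 \right)}\right) 17 = \left(25 - 6\right) 17 = 19 \cdot 17 = 323$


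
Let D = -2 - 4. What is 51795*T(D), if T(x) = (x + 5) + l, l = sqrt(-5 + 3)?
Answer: -51795 + 51795*I*sqrt(2) ≈ -51795.0 + 73249.0*I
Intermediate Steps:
D = -6
l = I*sqrt(2) (l = sqrt(-2) = I*sqrt(2) ≈ 1.4142*I)
T(x) = 5 + x + I*sqrt(2) (T(x) = (x + 5) + I*sqrt(2) = (5 + x) + I*sqrt(2) = 5 + x + I*sqrt(2))
51795*T(D) = 51795*(5 - 6 + I*sqrt(2)) = 51795*(-1 + I*sqrt(2)) = -51795 + 51795*I*sqrt(2)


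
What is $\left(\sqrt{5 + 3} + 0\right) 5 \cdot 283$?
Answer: $2830 \sqrt{2} \approx 4002.2$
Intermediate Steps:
$\left(\sqrt{5 + 3} + 0\right) 5 \cdot 283 = \left(\sqrt{8} + 0\right) 5 \cdot 283 = \left(2 \sqrt{2} + 0\right) 5 \cdot 283 = 2 \sqrt{2} \cdot 5 \cdot 283 = 10 \sqrt{2} \cdot 283 = 2830 \sqrt{2}$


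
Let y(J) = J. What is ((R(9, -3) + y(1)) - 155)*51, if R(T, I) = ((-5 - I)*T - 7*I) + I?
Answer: -7854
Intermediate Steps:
R(T, I) = -6*I + T*(-5 - I) (R(T, I) = (T*(-5 - I) - 7*I) + I = (-7*I + T*(-5 - I)) + I = -6*I + T*(-5 - I))
((R(9, -3) + y(1)) - 155)*51 = (((-6*(-3) - 5*9 - 1*(-3)*9) + 1) - 155)*51 = (((18 - 45 + 27) + 1) - 155)*51 = ((0 + 1) - 155)*51 = (1 - 155)*51 = -154*51 = -7854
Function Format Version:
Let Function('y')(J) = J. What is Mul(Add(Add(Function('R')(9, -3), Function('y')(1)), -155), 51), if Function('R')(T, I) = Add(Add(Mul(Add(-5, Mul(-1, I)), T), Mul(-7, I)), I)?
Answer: -7854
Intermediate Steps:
Function('R')(T, I) = Add(Mul(-6, I), Mul(T, Add(-5, Mul(-1, I)))) (Function('R')(T, I) = Add(Add(Mul(T, Add(-5, Mul(-1, I))), Mul(-7, I)), I) = Add(Add(Mul(-7, I), Mul(T, Add(-5, Mul(-1, I)))), I) = Add(Mul(-6, I), Mul(T, Add(-5, Mul(-1, I)))))
Mul(Add(Add(Function('R')(9, -3), Function('y')(1)), -155), 51) = Mul(Add(Add(Add(Mul(-6, -3), Mul(-5, 9), Mul(-1, -3, 9)), 1), -155), 51) = Mul(Add(Add(Add(18, -45, 27), 1), -155), 51) = Mul(Add(Add(0, 1), -155), 51) = Mul(Add(1, -155), 51) = Mul(-154, 51) = -7854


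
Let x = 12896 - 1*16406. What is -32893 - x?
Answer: -29383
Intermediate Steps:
x = -3510 (x = 12896 - 16406 = -3510)
-32893 - x = -32893 - 1*(-3510) = -32893 + 3510 = -29383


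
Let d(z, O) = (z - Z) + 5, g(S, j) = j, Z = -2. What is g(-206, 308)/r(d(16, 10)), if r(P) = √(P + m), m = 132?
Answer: 308*√155/155 ≈ 24.739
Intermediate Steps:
d(z, O) = 7 + z (d(z, O) = (z - 1*(-2)) + 5 = (z + 2) + 5 = (2 + z) + 5 = 7 + z)
r(P) = √(132 + P) (r(P) = √(P + 132) = √(132 + P))
g(-206, 308)/r(d(16, 10)) = 308/(√(132 + (7 + 16))) = 308/(√(132 + 23)) = 308/(√155) = 308*(√155/155) = 308*√155/155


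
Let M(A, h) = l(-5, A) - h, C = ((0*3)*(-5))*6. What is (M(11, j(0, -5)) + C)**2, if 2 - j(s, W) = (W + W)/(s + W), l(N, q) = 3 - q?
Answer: 64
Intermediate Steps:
j(s, W) = 2 - 2*W/(W + s) (j(s, W) = 2 - (W + W)/(s + W) = 2 - 2*W/(W + s))
C = 0 (C = (0*(-5))*6 = 0*6 = 0)
M(A, h) = 3 - A - h (M(A, h) = (3 - A) - h = 3 - A - h)
(M(11, j(0, -5)) + C)**2 = ((3 - 1*11 - 2*0/(-5 + 0)) + 0)**2 = ((3 - 11 - 2*0/(-5)) + 0)**2 = ((3 - 11 - 2*0*(-1)/5) + 0)**2 = ((3 - 11 - 1*0) + 0)**2 = ((3 - 11 + 0) + 0)**2 = (-8 + 0)**2 = (-8)**2 = 64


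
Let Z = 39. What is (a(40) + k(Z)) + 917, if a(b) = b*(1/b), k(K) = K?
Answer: 957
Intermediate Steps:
a(b) = 1 (a(b) = b/b = 1)
(a(40) + k(Z)) + 917 = (1 + 39) + 917 = 40 + 917 = 957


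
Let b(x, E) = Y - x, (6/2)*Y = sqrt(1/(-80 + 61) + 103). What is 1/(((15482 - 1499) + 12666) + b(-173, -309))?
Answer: 764427/20503460668 - sqrt(9291)/20503460668 ≈ 3.7278e-5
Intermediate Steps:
Y = 2*sqrt(9291)/57 (Y = sqrt(1/(-80 + 61) + 103)/3 = sqrt(1/(-19) + 103)/3 = sqrt(-1/19 + 103)/3 = sqrt(1956/19)/3 = (2*sqrt(9291)/19)/3 = 2*sqrt(9291)/57 ≈ 3.3821)
b(x, E) = -x + 2*sqrt(9291)/57 (b(x, E) = 2*sqrt(9291)/57 - x = -x + 2*sqrt(9291)/57)
1/(((15482 - 1499) + 12666) + b(-173, -309)) = 1/(((15482 - 1499) + 12666) + (-1*(-173) + 2*sqrt(9291)/57)) = 1/((13983 + 12666) + (173 + 2*sqrt(9291)/57)) = 1/(26649 + (173 + 2*sqrt(9291)/57)) = 1/(26822 + 2*sqrt(9291)/57)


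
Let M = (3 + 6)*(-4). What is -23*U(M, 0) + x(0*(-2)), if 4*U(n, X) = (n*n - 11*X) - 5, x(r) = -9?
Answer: -29729/4 ≈ -7432.3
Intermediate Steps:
M = -36 (M = 9*(-4) = -36)
U(n, X) = -5/4 - 11*X/4 + n**2/4 (U(n, X) = ((n*n - 11*X) - 5)/4 = ((n**2 - 11*X) - 5)/4 = (-5 + n**2 - 11*X)/4 = -5/4 - 11*X/4 + n**2/4)
-23*U(M, 0) + x(0*(-2)) = -23*(-5/4 - 11/4*0 + (1/4)*(-36)**2) - 9 = -23*(-5/4 + 0 + (1/4)*1296) - 9 = -23*(-5/4 + 0 + 324) - 9 = -23*1291/4 - 9 = -29693/4 - 9 = -29729/4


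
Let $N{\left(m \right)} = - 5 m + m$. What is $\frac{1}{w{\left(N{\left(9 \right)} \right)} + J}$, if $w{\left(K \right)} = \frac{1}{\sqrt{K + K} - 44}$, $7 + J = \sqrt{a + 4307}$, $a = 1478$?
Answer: $\frac{2 \left(-22 + 3 i \sqrt{2}\right)}{1 + 2 \left(7 - \sqrt{5785}\right) \left(22 - 3 i \sqrt{2}\right)} \approx 0.014485 + 8.8662 \cdot 10^{-7} i$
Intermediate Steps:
$N{\left(m \right)} = - 4 m$
$J = -7 + \sqrt{5785}$ ($J = -7 + \sqrt{1478 + 4307} = -7 + \sqrt{5785} \approx 69.059$)
$w{\left(K \right)} = \frac{1}{-44 + \sqrt{2} \sqrt{K}}$ ($w{\left(K \right)} = \frac{1}{\sqrt{2 K} - 44} = \frac{1}{\sqrt{2} \sqrt{K} - 44} = \frac{1}{-44 + \sqrt{2} \sqrt{K}}$)
$\frac{1}{w{\left(N{\left(9 \right)} \right)} + J} = \frac{1}{\frac{1}{-44 + \sqrt{2} \sqrt{\left(-4\right) 9}} - \left(7 - \sqrt{5785}\right)} = \frac{1}{\frac{1}{-44 + \sqrt{2} \sqrt{-36}} - \left(7 - \sqrt{5785}\right)} = \frac{1}{\frac{1}{-44 + \sqrt{2} \cdot 6 i} - \left(7 - \sqrt{5785}\right)} = \frac{1}{\frac{1}{-44 + 6 i \sqrt{2}} - \left(7 - \sqrt{5785}\right)} = \frac{1}{-7 + \sqrt{5785} + \frac{1}{-44 + 6 i \sqrt{2}}}$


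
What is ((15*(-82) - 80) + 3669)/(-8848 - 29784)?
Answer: -2359/38632 ≈ -0.061063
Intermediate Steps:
((15*(-82) - 80) + 3669)/(-8848 - 29784) = ((-1230 - 80) + 3669)/(-38632) = (-1310 + 3669)*(-1/38632) = 2359*(-1/38632) = -2359/38632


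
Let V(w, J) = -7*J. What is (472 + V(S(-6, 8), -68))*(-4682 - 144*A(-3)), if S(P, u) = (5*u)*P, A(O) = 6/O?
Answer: -4165512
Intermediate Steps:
S(P, u) = 5*P*u
(472 + V(S(-6, 8), -68))*(-4682 - 144*A(-3)) = (472 - 7*(-68))*(-4682 - 864/(-3)) = (472 + 476)*(-4682 - 864*(-1)/3) = 948*(-4682 - 144*(-2)) = 948*(-4682 + 288) = 948*(-4394) = -4165512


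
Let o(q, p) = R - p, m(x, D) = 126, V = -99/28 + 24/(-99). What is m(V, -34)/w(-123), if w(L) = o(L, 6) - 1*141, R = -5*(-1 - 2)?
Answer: -21/22 ≈ -0.95455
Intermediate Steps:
V = -3491/924 (V = -99*1/28 + 24*(-1/99) = -99/28 - 8/33 = -3491/924 ≈ -3.7781)
R = 15 (R = -5*(-3) = 15)
o(q, p) = 15 - p
w(L) = -132 (w(L) = (15 - 1*6) - 1*141 = (15 - 6) - 141 = 9 - 141 = -132)
m(V, -34)/w(-123) = 126/(-132) = 126*(-1/132) = -21/22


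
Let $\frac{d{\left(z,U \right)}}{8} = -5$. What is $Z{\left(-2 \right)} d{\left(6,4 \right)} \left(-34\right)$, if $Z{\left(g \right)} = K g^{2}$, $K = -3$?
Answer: $-16320$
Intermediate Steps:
$d{\left(z,U \right)} = -40$ ($d{\left(z,U \right)} = 8 \left(-5\right) = -40$)
$Z{\left(g \right)} = - 3 g^{2}$
$Z{\left(-2 \right)} d{\left(6,4 \right)} \left(-34\right) = - 3 \left(-2\right)^{2} \left(-40\right) \left(-34\right) = \left(-3\right) 4 \left(-40\right) \left(-34\right) = \left(-12\right) \left(-40\right) \left(-34\right) = 480 \left(-34\right) = -16320$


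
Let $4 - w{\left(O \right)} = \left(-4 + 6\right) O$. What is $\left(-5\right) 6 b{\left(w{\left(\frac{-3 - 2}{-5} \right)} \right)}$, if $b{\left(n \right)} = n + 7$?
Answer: $-270$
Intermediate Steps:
$w{\left(O \right)} = 4 - 2 O$ ($w{\left(O \right)} = 4 - \left(-4 + 6\right) O = 4 - 2 O$)
$b{\left(n \right)} = 7 + n$
$\left(-5\right) 6 b{\left(w{\left(\frac{-3 - 2}{-5} \right)} \right)} = \left(-5\right) 6 \left(7 + \left(4 - 2 \frac{-3 - 2}{-5}\right)\right) = - 30 \left(7 + \left(4 - 2 \left(\left(-5\right) \left(- \frac{1}{5}\right)\right)\right)\right) = - 30 \left(7 + \left(4 - 2\right)\right) = - 30 \left(7 + 2\right) = \left(-30\right) 9 = -270$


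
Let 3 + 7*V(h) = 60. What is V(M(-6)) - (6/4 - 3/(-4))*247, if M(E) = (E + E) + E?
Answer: -15333/28 ≈ -547.61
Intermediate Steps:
M(E) = 3*E (M(E) = 2*E + E = 3*E)
V(h) = 57/7 (V(h) = -3/7 + (⅐)*60 = -3/7 + 60/7 = 57/7)
V(M(-6)) - (6/4 - 3/(-4))*247 = 57/7 - (6/4 - 3/(-4))*247 = 57/7 - (6*(¼) - 3*(-¼))*247 = 57/7 - (3/2 + ¾)*247 = 57/7 - 9*247/4 = 57/7 - 1*2223/4 = 57/7 - 2223/4 = -15333/28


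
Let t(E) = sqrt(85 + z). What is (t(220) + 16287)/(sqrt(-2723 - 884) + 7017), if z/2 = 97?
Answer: (16287 + 3*sqrt(31))/(7017 + I*sqrt(3607)) ≈ 2.3233 - 0.019885*I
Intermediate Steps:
z = 194 (z = 2*97 = 194)
t(E) = 3*sqrt(31) (t(E) = sqrt(85 + 194) = sqrt(279) = 3*sqrt(31))
(t(220) + 16287)/(sqrt(-2723 - 884) + 7017) = (3*sqrt(31) + 16287)/(sqrt(-2723 - 884) + 7017) = (16287 + 3*sqrt(31))/(sqrt(-3607) + 7017) = (16287 + 3*sqrt(31))/(I*sqrt(3607) + 7017) = (16287 + 3*sqrt(31))/(7017 + I*sqrt(3607))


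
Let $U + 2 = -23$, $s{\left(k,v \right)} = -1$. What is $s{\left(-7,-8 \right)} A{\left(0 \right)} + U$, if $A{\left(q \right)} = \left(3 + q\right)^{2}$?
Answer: $-34$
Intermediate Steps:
$U = -25$ ($U = -2 - 23 = -25$)
$s{\left(-7,-8 \right)} A{\left(0 \right)} + U = - \left(3 + 0\right)^{2} - 25 = - 3^{2} - 25 = \left(-1\right) 9 - 25 = -9 - 25 = -34$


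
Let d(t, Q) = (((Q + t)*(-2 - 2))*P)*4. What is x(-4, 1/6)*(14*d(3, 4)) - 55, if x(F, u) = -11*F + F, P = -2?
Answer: 125385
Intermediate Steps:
x(F, u) = -10*F
d(t, Q) = 32*Q + 32*t (d(t, Q) = (((Q + t)*(-2 - 2))*(-2))*4 = (((Q + t)*(-4))*(-2))*4 = ((-4*Q - 4*t)*(-2))*4 = (8*Q + 8*t)*4 = 32*Q + 32*t)
x(-4, 1/6)*(14*d(3, 4)) - 55 = (-10*(-4))*(14*(32*4 + 32*3)) - 55 = 40*(14*(128 + 96)) - 55 = 40*(14*224) - 55 = 40*3136 - 55 = 125440 - 55 = 125385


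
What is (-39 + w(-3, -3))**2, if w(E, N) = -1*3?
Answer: 1764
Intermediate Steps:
w(E, N) = -3
(-39 + w(-3, -3))**2 = (-39 - 3)**2 = (-42)**2 = 1764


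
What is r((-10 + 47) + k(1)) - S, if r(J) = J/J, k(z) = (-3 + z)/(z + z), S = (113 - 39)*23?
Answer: -1701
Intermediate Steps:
S = 1702 (S = 74*23 = 1702)
k(z) = (-3 + z)/(2*z) (k(z) = (-3 + z)/((2*z)) = (-3 + z)*(1/(2*z)) = (-3 + z)/(2*z))
r(J) = 1
r((-10 + 47) + k(1)) - S = 1 - 1*1702 = 1 - 1702 = -1701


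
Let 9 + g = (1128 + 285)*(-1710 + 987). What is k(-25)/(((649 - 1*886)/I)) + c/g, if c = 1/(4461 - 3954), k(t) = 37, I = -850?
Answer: 5429897600321/40918465224 ≈ 132.70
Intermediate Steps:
c = 1/507 ≈ 0.0019724
g = -1021608 (g = -9 + (1128 + 285)*(-1710 + 987) = -9 + 1413*(-723) = -9 - 1021599 = -1021608)
k(-25)/(((649 - 1*886)/I)) + c/g = 37/(((649 - 1*886)/(-850))) + (1/507)/(-1021608) = 37/(((649 - 886)*(-1/850))) + (1/507)*(-1/1021608) = 37/((-237*(-1/850))) - 1/517955256 = 37/(237/850) - 1/517955256 = 37*(850/237) - 1/517955256 = 31450/237 - 1/517955256 = 5429897600321/40918465224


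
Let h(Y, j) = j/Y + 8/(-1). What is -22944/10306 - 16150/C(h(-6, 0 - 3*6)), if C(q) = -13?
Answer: 83071814/66989 ≈ 1240.1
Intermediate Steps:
h(Y, j) = -8 + j/Y (h(Y, j) = j/Y + 8*(-1) = j/Y - 8 = -8 + j/Y)
-22944/10306 - 16150/C(h(-6, 0 - 3*6)) = -22944/10306 - 16150/(-13) = -22944*1/10306 - 16150*(-1/13) = -11472/5153 + 16150/13 = 83071814/66989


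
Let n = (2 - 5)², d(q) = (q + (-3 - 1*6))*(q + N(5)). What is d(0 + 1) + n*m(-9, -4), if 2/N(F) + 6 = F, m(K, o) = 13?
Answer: 125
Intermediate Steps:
N(F) = 2/(-6 + F)
d(q) = (-9 + q)*(-2 + q) (d(q) = (q + (-3 - 1*6))*(q + 2/(-6 + 5)) = (q + (-3 - 6))*(q + 2/(-1)) = (q - 9)*(q + 2*(-1)) = (-9 + q)*(q - 2) = (-9 + q)*(-2 + q))
n = 9 (n = (-3)² = 9)
d(0 + 1) + n*m(-9, -4) = (18 + (0 + 1)² - 11*(0 + 1)) + 9*13 = (18 + 1² - 11*1) + 117 = (18 + 1 - 11) + 117 = 8 + 117 = 125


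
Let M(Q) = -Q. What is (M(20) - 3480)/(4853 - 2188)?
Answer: -700/533 ≈ -1.3133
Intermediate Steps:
(M(20) - 3480)/(4853 - 2188) = (-1*20 - 3480)/(4853 - 2188) = (-20 - 3480)/2665 = -3500*1/2665 = -700/533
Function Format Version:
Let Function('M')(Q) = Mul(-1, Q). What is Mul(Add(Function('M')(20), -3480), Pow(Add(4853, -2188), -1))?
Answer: Rational(-700, 533) ≈ -1.3133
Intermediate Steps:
Mul(Add(Function('M')(20), -3480), Pow(Add(4853, -2188), -1)) = Mul(Add(Mul(-1, 20), -3480), Pow(Add(4853, -2188), -1)) = Mul(Add(-20, -3480), Pow(2665, -1)) = Mul(-3500, Rational(1, 2665)) = Rational(-700, 533)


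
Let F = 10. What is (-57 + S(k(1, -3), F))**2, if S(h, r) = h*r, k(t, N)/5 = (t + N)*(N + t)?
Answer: 20449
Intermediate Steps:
k(t, N) = 5*(N + t)**2 (k(t, N) = 5*((t + N)*(N + t)) = 5*((N + t)*(N + t)) = 5*(N + t)**2)
(-57 + S(k(1, -3), F))**2 = (-57 + (5*(-3 + 1)**2)*10)**2 = (-57 + (5*(-2)**2)*10)**2 = (-57 + (5*4)*10)**2 = (-57 + 20*10)**2 = (-57 + 200)**2 = 143**2 = 20449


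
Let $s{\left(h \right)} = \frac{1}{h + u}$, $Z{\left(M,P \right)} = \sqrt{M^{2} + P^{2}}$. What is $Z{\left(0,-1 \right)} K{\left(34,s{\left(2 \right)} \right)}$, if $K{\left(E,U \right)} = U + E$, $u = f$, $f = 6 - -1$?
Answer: $\frac{307}{9} \approx 34.111$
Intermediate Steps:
$f = 7$ ($f = 6 + 1 = 7$)
$u = 7$
$s{\left(h \right)} = \frac{1}{7 + h}$ ($s{\left(h \right)} = \frac{1}{h + 7} = \frac{1}{7 + h}$)
$K{\left(E,U \right)} = E + U$
$Z{\left(0,-1 \right)} K{\left(34,s{\left(2 \right)} \right)} = \sqrt{0^{2} + \left(-1\right)^{2}} \left(34 + \frac{1}{7 + 2}\right) = \sqrt{0 + 1} \left(34 + \frac{1}{9}\right) = \sqrt{1} \left(34 + \frac{1}{9}\right) = 1 \cdot \frac{307}{9} = \frac{307}{9}$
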